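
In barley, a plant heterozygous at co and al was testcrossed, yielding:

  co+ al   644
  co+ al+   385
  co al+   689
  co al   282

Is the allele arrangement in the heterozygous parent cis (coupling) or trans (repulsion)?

The two most frequent classes are co+ al (644) and co al+ (689); these are the parental (non-recombinant) types.
So the F1 carried co+ al on one chromosome and co al+ on the other — the recessive alleles are on opposite chromosomes (trans / repulsion).

trans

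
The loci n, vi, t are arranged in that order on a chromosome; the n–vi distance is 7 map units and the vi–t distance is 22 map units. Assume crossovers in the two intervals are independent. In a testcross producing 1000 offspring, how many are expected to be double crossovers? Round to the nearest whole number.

Map distances give recombination frequencies of 0.070 and 0.220 for the two intervals.
With no interference, expected double-crossover frequency = 0.070 × 0.220 = 0.01540.
Expected number = 0.01540 × 1000 = 15.40 ≈ 15.

15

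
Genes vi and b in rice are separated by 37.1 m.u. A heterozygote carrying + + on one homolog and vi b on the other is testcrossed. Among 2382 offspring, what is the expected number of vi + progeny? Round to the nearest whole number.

442

A map distance of 37.1 m.u. corresponds to a recombination frequency of 0.371.
The F1 is + + / vi b, so vi + is a recombinant gamete class with expected frequency r/2 = 0.371/2 = 0.1855.
Expected number = 0.1855 × 2382 = 441.86 ≈ 442.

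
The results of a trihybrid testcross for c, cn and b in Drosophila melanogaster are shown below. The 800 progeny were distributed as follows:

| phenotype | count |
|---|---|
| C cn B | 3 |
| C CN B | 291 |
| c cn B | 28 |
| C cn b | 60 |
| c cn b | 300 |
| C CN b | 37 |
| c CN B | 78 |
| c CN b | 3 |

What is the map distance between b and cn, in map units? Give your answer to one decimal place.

The two most frequent reciprocal classes, C CN B and c cn b, are the parental types, so the F1 was C CN B / c cn b.
The two rarest classes, C cn B and c CN b, are the double crossovers. Comparing them with the parentals, only the cn allele has switched, so cn is the middle locus and the order is b – cn – c.
Crossovers in the b–cn interval produce the single-crossover classes C CN b and c cn B (37 + 28 = 65) plus the double crossovers (6).
RF(b–cn) = (65 + 6) / 800 = 71/800 = 0.0887 → 8.9 map units.

8.9 map units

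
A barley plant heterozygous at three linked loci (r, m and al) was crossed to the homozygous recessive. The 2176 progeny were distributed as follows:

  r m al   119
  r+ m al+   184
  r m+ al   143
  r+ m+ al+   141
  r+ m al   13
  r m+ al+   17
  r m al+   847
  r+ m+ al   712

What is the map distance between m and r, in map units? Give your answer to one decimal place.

The two most frequent reciprocal classes, r+ m+ al and r m al+, are the parental types, so the F1 was r+ m+ al / r m al+.
The two rarest classes, r+ m al and r m+ al+, are the double crossovers. Comparing them with the parentals, only the m allele has switched, so m is the middle locus and the order is r – m – al.
Crossovers in the r–m interval produce the single-crossover classes r m+ al and r+ m al+ (143 + 184 = 327) plus the double crossovers (30).
RF(r–m) = (327 + 30) / 2176 = 357/2176 = 0.1641 → 16.4 map units.

16.4 map units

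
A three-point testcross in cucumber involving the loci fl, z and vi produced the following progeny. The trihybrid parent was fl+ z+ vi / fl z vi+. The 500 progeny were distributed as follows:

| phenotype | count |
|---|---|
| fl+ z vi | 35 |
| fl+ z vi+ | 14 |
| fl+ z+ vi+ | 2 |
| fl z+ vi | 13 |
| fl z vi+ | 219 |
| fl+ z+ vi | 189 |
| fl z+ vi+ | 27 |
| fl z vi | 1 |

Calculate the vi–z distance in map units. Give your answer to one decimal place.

The two rarest classes, fl+ z+ vi+ and fl z vi, are the double crossovers. Comparing them with the parentals, only the vi allele has switched, so vi is the middle locus and the order is z – vi – fl.
Crossovers in the z–vi interval produce the single-crossover classes fl+ z vi and fl z+ vi+ (35 + 27 = 62) plus the double crossovers (3).
RF(z–vi) = (62 + 3) / 500 = 65/500 = 0.1300 → 13.0 map units.

13.0 map units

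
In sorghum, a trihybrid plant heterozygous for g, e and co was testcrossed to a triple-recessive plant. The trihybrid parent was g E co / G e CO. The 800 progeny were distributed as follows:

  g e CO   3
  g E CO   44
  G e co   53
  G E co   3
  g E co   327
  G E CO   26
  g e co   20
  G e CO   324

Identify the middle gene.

g

The two rarest classes, G E co and g e CO, are the double crossovers. Comparing them with the parentals, only the g allele has switched, so g is the middle locus and the order is e – g – co.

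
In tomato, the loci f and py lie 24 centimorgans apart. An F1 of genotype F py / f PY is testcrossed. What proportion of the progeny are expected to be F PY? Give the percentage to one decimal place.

A map distance of 24 centimorgans corresponds to a recombination frequency of 0.240.
The F1 is F py / f PY, so F PY is a recombinant gamete class with expected frequency r/2 = 0.240/2 = 0.1200.
That is 0.1200 = 12.0% of the progeny.

12.0%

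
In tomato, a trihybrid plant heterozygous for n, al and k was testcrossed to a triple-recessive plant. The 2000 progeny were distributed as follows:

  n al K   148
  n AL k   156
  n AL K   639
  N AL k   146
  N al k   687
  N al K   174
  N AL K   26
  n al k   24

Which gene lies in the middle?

n

The two most frequent reciprocal classes, n AL K and N al k, are the parental types, so the F1 was n AL K / N al k.
The two rarest classes, N AL K and n al k, are the double crossovers. Comparing them with the parentals, only the n allele has switched, so n is the middle locus and the order is k – n – al.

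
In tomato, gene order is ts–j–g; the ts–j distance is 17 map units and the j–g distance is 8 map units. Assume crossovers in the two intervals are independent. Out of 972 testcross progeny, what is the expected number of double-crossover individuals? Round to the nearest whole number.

13

Map distances give recombination frequencies of 0.170 and 0.080 for the two intervals.
With no interference, expected double-crossover frequency = 0.170 × 0.080 = 0.01360.
Expected number = 0.01360 × 972 = 13.22 ≈ 13.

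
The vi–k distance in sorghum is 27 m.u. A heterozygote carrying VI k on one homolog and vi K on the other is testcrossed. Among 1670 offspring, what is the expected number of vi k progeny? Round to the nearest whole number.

225

A map distance of 27 m.u. corresponds to a recombination frequency of 0.270.
The F1 is VI k / vi K, so vi k is a recombinant gamete class with expected frequency r/2 = 0.270/2 = 0.1350.
Expected number = 0.1350 × 1670 = 225.45 ≈ 225.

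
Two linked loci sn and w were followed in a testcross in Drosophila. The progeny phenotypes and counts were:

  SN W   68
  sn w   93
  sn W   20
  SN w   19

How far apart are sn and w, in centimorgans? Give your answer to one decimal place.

The two most frequent classes, SN W (68) and sn w (93), are the parental types, so the F1 was SN W / sn w.
The recombinant classes are SN w and sn W: 19 + 20 = 39.
Recombination frequency = 39/200 = 0.1950 ≈ 19.5%, i.e. 19.5 centimorgans.

19.5 centimorgans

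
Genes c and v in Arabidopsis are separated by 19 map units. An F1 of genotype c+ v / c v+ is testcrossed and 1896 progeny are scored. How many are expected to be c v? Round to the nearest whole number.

180

A map distance of 19 map units corresponds to a recombination frequency of 0.190.
The F1 is c+ v / c v+, so c v is a recombinant gamete class with expected frequency r/2 = 0.190/2 = 0.0950.
Expected number = 0.0950 × 1896 = 180.12 ≈ 180.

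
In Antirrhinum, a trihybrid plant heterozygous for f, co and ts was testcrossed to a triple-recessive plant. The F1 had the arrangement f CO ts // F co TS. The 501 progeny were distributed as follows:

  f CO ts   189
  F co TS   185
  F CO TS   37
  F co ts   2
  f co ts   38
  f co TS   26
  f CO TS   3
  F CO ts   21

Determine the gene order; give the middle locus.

The two rarest classes, f CO TS and F co ts, are the double crossovers. Comparing them with the parentals, only the ts allele has switched, so ts is the middle locus and the order is co – ts – f.

ts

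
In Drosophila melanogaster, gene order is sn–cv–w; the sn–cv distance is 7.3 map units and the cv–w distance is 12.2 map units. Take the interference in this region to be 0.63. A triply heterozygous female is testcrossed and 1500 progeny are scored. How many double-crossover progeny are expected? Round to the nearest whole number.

5

Map distances give recombination frequencies of 0.073 and 0.122 for the two intervals.
With interference 0.63 (so coincidence = 0.37), expected double-crossover frequency = 0.073 × 0.122 × 0.37 = 0.00330.
Expected number = 0.00330 × 1500 = 4.94 ≈ 5.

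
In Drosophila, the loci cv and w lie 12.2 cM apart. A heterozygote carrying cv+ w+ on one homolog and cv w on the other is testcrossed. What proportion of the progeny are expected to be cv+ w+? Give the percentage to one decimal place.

A map distance of 12.2 cM corresponds to a recombination frequency of 0.122.
The F1 is cv+ w+ / cv w, so cv+ w+ is a parental gamete class with expected frequency (1 − r)/2 = 0.878/2 = 0.4390.
That is 0.4390 = 43.9% of the progeny.

43.9%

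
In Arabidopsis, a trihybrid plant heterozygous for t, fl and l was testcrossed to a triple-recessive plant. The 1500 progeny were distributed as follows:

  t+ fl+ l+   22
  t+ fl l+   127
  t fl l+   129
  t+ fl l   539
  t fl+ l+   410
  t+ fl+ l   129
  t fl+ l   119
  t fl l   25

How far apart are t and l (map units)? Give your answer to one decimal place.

The two most frequent reciprocal classes, t fl+ l+ and t+ fl l, are the parental types, so the F1 was t fl+ l+ / t+ fl l.
The two rarest classes, t+ fl+ l+ and t fl l, are the double crossovers. Comparing them with the parentals, only the t allele has switched, so t is the middle locus and the order is fl – t – l.
Crossovers in the t–l interval produce the single-crossover classes t fl+ l and t+ fl l+ (119 + 127 = 246) plus the double crossovers (47).
RF(t–l) = (246 + 47) / 1500 = 293/1500 = 0.1953 → 19.5 map units.

19.5 map units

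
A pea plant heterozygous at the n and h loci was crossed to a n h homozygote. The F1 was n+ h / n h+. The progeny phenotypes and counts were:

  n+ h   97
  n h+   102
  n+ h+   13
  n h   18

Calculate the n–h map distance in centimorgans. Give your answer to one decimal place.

The recombinant classes are n+ h+ and n h: 13 + 18 = 31.
Recombination frequency = 31/230 = 0.1348 ≈ 13.5%, i.e. 13.5 centimorgans.

13.5 centimorgans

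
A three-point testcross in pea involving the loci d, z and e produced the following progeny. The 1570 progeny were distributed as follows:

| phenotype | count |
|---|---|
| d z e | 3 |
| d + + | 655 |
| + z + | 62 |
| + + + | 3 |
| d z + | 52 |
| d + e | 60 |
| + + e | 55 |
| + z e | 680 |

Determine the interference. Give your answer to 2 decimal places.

The two most frequent reciprocal classes, + z e and d + +, are the parental types, so the F1 was + z e / d + +.
The two rarest classes, d z e and + + +, are the double crossovers. Comparing them with the parentals, only the d allele has switched, so d is the middle locus and the order is z – d – e.
z–d: (107 + 6)/1570 = 0.0720; d–e: (122 + 6)/1570 = 0.0815.
Expected DCO frequency = 0.0720 × 0.0815 ≈ 0.00587; observed = 6/1570 ≈ 0.00382.
Coefficient of coincidence = 0.00382/0.00587 ≈ 0.65; interference = 1 − 0.65 = 0.35.

0.35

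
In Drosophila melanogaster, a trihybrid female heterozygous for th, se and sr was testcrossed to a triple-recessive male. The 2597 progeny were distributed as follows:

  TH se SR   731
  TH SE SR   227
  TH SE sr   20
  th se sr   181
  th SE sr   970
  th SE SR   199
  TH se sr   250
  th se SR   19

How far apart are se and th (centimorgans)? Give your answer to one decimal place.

The two most frequent reciprocal classes, th SE sr and TH se SR, are the parental types, so the F1 was th SE sr / TH se SR.
The two rarest classes, TH SE sr and th se SR, are the double crossovers. Comparing them with the parentals, only the th allele has switched, so th is the middle locus and the order is se – th – sr.
Crossovers in the se–th interval produce the single-crossover classes th se sr and TH SE SR (181 + 227 = 408) plus the double crossovers (39).
RF(se–th) = (408 + 39) / 2597 = 447/2597 = 0.1721 → 17.2 centimorgans.

17.2 centimorgans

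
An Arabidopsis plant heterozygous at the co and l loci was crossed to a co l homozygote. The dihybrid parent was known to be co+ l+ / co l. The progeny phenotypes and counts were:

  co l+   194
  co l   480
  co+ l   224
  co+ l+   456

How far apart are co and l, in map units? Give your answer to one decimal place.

30.9 map units

The recombinant classes are co+ l and co l+: 224 + 194 = 418.
Recombination frequency = 418/1354 = 0.3087 ≈ 30.9%, i.e. 30.9 map units.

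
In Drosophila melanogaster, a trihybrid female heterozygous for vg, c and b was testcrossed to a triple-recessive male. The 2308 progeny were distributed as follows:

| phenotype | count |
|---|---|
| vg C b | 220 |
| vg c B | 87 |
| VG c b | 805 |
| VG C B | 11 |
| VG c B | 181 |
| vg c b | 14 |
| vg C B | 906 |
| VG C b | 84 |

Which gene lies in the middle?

vg

The two most frequent reciprocal classes, VG c b and vg C B, are the parental types, so the F1 was VG c b / vg C B.
The two rarest classes, vg c b and VG C B, are the double crossovers. Comparing them with the parentals, only the vg allele has switched, so vg is the middle locus and the order is b – vg – c.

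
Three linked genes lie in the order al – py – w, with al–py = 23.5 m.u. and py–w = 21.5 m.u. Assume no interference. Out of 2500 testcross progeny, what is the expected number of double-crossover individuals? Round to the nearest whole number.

126

Map distances give recombination frequencies of 0.235 and 0.215 for the two intervals.
With no interference, expected double-crossover frequency = 0.235 × 0.215 = 0.05052.
Expected number = 0.05052 × 2500 = 126.31 ≈ 126.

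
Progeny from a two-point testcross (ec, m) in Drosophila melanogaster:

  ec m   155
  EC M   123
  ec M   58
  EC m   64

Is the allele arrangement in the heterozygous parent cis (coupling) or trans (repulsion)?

cis

The two most frequent classes are EC M (123) and ec m (155); these are the parental (non-recombinant) types.
So the F1 carried EC M on one chromosome and ec m on the other — the recessive alleles are on the same chromosome (cis / coupling).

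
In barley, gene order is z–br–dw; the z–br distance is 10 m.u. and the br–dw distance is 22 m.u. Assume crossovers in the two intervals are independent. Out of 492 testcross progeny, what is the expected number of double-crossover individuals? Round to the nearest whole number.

11

Map distances give recombination frequencies of 0.100 and 0.220 for the two intervals.
With no interference, expected double-crossover frequency = 0.100 × 0.220 = 0.02200.
Expected number = 0.02200 × 492 = 10.82 ≈ 11.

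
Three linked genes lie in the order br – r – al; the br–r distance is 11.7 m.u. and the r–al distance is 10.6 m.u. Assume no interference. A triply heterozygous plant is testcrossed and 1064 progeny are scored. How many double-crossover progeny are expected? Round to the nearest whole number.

Map distances give recombination frequencies of 0.117 and 0.106 for the two intervals.
With no interference, expected double-crossover frequency = 0.117 × 0.106 = 0.01240.
Expected number = 0.01240 × 1064 = 13.20 ≈ 13.

13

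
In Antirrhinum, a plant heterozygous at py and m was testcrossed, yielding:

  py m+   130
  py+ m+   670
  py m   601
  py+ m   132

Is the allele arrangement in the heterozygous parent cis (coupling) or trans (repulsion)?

cis

The two most frequent classes are py+ m+ (670) and py m (601); these are the parental (non-recombinant) types.
So the F1 carried py+ m+ on one chromosome and py m on the other — the recessive alleles are on the same chromosome (cis / coupling).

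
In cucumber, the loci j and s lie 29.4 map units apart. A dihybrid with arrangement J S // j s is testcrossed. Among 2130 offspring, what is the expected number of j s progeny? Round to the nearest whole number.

A map distance of 29.4 map units corresponds to a recombination frequency of 0.294.
The F1 is J S / j s, so j s is a parental gamete class with expected frequency (1 − r)/2 = 0.706/2 = 0.3530.
Expected number = 0.3530 × 2130 = 751.89 ≈ 752.

752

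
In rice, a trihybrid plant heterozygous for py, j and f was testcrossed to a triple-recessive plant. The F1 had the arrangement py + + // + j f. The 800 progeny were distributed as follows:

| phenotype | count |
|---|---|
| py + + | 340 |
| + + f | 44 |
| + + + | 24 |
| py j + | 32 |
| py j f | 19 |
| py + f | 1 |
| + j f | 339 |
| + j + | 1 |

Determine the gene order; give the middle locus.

f

The two rarest classes, py + f and + j +, are the double crossovers. Comparing them with the parentals, only the f allele has switched, so f is the middle locus and the order is py – f – j.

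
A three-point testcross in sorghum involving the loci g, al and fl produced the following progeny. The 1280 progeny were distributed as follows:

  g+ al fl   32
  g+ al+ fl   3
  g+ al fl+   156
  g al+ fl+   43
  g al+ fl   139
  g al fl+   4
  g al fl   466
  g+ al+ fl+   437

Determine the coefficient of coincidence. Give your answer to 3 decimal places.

The two most frequent reciprocal classes, g+ al+ fl+ and g al fl, are the parental types, so the F1 was g+ al+ fl+ / g al fl.
The two rarest classes, g+ al+ fl and g al fl+, are the double crossovers. Comparing them with the parentals, only the fl allele has switched, so fl is the middle locus and the order is al – fl – g.
al–fl: (295 + 7)/1280 = 0.2359; fl–g: (75 + 7)/1280 = 0.0641.
Expected DCO frequency = 0.2359 × 0.0641 ≈ 0.01512; observed = 7/1280 ≈ 0.00547.
Coefficient of coincidence = 0.00547/0.01512 ≈ 0.362.

0.362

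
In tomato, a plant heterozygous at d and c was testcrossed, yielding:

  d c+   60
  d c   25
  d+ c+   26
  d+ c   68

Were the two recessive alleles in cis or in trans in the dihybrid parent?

trans

The two most frequent classes are d+ c (68) and d c+ (60); these are the parental (non-recombinant) types.
So the F1 carried d+ c on one chromosome and d c+ on the other — the recessive alleles are on opposite chromosomes (trans / repulsion).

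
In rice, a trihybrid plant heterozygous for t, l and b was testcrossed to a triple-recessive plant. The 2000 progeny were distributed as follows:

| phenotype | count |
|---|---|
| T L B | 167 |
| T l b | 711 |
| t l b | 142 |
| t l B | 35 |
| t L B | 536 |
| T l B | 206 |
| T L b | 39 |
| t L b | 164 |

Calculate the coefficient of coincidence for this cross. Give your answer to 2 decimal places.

0.87

The two most frequent reciprocal classes, T l b and t L B, are the parental types, so the F1 was T l b / t L B.
The two rarest classes, T L b and t l B, are the double crossovers. Comparing them with the parentals, only the l allele has switched, so l is the middle locus and the order is b – l – t.
b–l: (370 + 74)/2000 = 0.2220; l–t: (309 + 74)/2000 = 0.1915.
Expected DCO frequency = 0.2220 × 0.1915 ≈ 0.04251; observed = 74/2000 ≈ 0.03700.
Coefficient of coincidence = 0.03700/0.04251 ≈ 0.87.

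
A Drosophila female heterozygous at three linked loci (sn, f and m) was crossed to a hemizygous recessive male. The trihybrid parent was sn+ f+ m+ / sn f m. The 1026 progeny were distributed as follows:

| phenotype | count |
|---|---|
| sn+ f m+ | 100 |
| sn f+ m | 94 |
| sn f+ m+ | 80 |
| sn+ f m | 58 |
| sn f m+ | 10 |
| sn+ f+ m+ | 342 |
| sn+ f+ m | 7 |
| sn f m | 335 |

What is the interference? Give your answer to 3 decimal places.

The two rarest classes, sn+ f+ m and sn f m+, are the double crossovers. Comparing them with the parentals, only the m allele has switched, so m is the middle locus and the order is f – m – sn.
f–m: (194 + 17)/1026 = 0.2057; m–sn: (138 + 17)/1026 = 0.1511.
Expected DCO frequency = 0.2057 × 0.1511 ≈ 0.03108; observed = 17/1026 ≈ 0.01657.
Coefficient of coincidence = 0.01657/0.03108 ≈ 0.533; interference = 1 − 0.533 = 0.467.

0.467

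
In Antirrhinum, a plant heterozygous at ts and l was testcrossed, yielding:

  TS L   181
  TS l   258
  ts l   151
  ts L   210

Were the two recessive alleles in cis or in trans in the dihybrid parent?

The two most frequent classes are TS l (258) and ts L (210); these are the parental (non-recombinant) types.
So the F1 carried TS l on one chromosome and ts L on the other — the recessive alleles are on opposite chromosomes (trans / repulsion).

trans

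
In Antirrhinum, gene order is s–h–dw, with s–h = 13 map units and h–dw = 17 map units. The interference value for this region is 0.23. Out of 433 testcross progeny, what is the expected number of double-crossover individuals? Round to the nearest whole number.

7

Map distances give recombination frequencies of 0.130 and 0.170 for the two intervals.
With interference 0.23 (so coincidence = 0.77), expected double-crossover frequency = 0.130 × 0.170 × 0.77 = 0.01702.
Expected number = 0.01702 × 433 = 7.37 ≈ 7.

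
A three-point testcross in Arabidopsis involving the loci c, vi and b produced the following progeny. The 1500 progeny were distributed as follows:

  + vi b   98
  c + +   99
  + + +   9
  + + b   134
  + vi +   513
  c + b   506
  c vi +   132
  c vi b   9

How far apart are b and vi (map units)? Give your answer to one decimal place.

The two most frequent reciprocal classes, + vi + and c + b, are the parental types, so the F1 was + vi + / c + b.
The two rarest classes, + + + and c vi b, are the double crossovers. Comparing them with the parentals, only the vi allele has switched, so vi is the middle locus and the order is c – vi – b.
Crossovers in the vi–b interval produce the single-crossover classes + vi b and c + + (98 + 99 = 197) plus the double crossovers (18).
RF(vi–b) = (197 + 18) / 1500 = 215/1500 = 0.1433 → 14.3 map units.

14.3 map units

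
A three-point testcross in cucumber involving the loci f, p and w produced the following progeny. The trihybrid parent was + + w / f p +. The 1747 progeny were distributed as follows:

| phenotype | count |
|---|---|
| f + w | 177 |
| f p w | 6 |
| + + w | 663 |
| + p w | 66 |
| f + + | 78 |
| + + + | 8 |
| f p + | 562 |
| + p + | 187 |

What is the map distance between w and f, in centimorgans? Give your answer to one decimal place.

21.6 centimorgans

The two rarest classes, + + + and f p w, are the double crossovers. Comparing them with the parentals, only the w allele has switched, so w is the middle locus and the order is p – w – f.
Crossovers in the w–f interval produce the single-crossover classes f + w and + p + (177 + 187 = 364) plus the double crossovers (14).
RF(w–f) = (364 + 14) / 1747 = 378/1747 = 0.2164 → 21.6 centimorgans.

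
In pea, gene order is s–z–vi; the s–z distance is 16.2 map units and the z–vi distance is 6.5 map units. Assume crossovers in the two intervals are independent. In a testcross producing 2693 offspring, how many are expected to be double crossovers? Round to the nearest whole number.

Map distances give recombination frequencies of 0.162 and 0.065 for the two intervals.
With no interference, expected double-crossover frequency = 0.162 × 0.065 = 0.01053.
Expected number = 0.01053 × 2693 = 28.36 ≈ 28.

28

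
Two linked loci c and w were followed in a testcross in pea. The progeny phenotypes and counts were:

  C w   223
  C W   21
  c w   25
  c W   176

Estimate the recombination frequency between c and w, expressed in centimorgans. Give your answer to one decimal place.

The two most frequent classes, C w (223) and c W (176), are the parental types, so the F1 was C w / c W.
The recombinant classes are C W and c w: 21 + 25 = 46.
Recombination frequency = 46/445 = 0.1034 ≈ 10.3%, i.e. 10.3 centimorgans.

10.3 centimorgans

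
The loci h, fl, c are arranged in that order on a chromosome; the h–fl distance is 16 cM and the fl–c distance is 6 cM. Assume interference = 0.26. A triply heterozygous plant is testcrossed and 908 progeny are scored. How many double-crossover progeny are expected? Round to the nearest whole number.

Map distances give recombination frequencies of 0.160 and 0.060 for the two intervals.
With interference 0.26 (so coincidence = 0.74), expected double-crossover frequency = 0.160 × 0.060 × 0.74 = 0.00710.
Expected number = 0.00710 × 908 = 6.45 ≈ 6.

6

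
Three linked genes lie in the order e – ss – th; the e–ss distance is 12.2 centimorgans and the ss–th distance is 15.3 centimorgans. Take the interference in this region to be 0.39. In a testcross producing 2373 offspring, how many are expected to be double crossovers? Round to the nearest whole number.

27

Map distances give recombination frequencies of 0.122 and 0.153 for the two intervals.
With interference 0.39 (so coincidence = 0.61), expected double-crossover frequency = 0.122 × 0.153 × 0.61 = 0.01139.
Expected number = 0.01139 × 2373 = 27.02 ≈ 27.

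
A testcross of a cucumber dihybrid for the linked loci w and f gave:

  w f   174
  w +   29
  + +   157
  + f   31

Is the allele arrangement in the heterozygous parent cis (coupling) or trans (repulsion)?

cis

The two most frequent classes are + + (157) and w f (174); these are the parental (non-recombinant) types.
So the F1 carried + + on one chromosome and w f on the other — the recessive alleles are on the same chromosome (cis / coupling).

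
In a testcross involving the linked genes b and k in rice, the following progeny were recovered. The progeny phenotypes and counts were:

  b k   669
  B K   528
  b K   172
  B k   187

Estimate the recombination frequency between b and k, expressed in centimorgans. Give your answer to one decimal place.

The two most frequent classes, B K (528) and b k (669), are the parental types, so the F1 was B K / b k.
The recombinant classes are B k and b K: 187 + 172 = 359.
Recombination frequency = 359/1556 = 0.2307 ≈ 23.1%, i.e. 23.1 centimorgans.

23.1 centimorgans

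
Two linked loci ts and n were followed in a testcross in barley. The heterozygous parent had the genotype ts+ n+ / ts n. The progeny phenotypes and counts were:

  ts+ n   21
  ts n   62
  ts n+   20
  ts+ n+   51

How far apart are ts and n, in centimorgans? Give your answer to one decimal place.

26.6 centimorgans

The recombinant classes are ts+ n and ts n+: 21 + 20 = 41.
Recombination frequency = 41/154 = 0.2662 ≈ 26.6%, i.e. 26.6 centimorgans.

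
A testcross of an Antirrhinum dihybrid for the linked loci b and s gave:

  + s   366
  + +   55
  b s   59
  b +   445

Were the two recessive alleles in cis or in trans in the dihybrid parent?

trans

The two most frequent classes are + s (366) and b + (445); these are the parental (non-recombinant) types.
So the F1 carried + s on one chromosome and b + on the other — the recessive alleles are on opposite chromosomes (trans / repulsion).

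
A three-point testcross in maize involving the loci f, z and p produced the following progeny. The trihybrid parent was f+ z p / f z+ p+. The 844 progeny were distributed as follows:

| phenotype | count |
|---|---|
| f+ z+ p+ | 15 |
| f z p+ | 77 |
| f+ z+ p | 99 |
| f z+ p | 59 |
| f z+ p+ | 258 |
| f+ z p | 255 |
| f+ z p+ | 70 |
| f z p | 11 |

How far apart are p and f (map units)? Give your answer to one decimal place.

18.4 map units

The two rarest classes, f z p and f+ z+ p+, are the double crossovers. Comparing them with the parentals, only the f allele has switched, so f is the middle locus and the order is p – f – z.
Crossovers in the p–f interval produce the single-crossover classes f+ z p+ and f z+ p (70 + 59 = 129) plus the double crossovers (26).
RF(p–f) = (129 + 26) / 844 = 155/844 = 0.1836 → 18.4 map units.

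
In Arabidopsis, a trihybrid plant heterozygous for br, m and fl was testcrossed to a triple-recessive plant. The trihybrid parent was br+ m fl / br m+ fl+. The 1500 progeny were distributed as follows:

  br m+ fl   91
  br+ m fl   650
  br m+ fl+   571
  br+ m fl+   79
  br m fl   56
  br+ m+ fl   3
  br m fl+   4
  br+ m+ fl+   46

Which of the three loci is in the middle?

m

The two rarest classes, br+ m+ fl and br m fl+, are the double crossovers. Comparing them with the parentals, only the m allele has switched, so m is the middle locus and the order is br – m – fl.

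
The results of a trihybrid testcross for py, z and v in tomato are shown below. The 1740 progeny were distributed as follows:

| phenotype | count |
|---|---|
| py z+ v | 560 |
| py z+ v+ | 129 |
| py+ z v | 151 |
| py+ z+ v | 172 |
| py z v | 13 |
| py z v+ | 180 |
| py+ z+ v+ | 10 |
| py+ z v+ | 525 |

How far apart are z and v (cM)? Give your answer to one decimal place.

The two most frequent reciprocal classes, py z+ v and py+ z v+, are the parental types, so the F1 was py z+ v / py+ z v+.
The two rarest classes, py z v and py+ z+ v+, are the double crossovers. Comparing them with the parentals, only the z allele has switched, so z is the middle locus and the order is v – z – py.
Crossovers in the v–z interval produce the single-crossover classes py z+ v+ and py+ z v (129 + 151 = 280) plus the double crossovers (23).
RF(v–z) = (280 + 23) / 1740 = 303/1740 = 0.1741 → 17.4 cM.

17.4 cM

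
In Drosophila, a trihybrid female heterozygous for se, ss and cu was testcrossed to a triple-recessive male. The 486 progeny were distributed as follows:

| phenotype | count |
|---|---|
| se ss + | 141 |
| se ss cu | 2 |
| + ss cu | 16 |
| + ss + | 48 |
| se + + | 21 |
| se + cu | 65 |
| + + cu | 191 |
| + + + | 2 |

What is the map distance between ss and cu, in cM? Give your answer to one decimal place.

The two most frequent reciprocal classes, + + cu and se ss +, are the parental types, so the F1 was + + cu / se ss +.
The two rarest classes, + + + and se ss cu, are the double crossovers. Comparing them with the parentals, only the cu allele has switched, so cu is the middle locus and the order is ss – cu – se.
Crossovers in the ss–cu interval produce the single-crossover classes + ss cu and se + + (16 + 21 = 37) plus the double crossovers (4).
RF(ss–cu) = (37 + 4) / 486 = 41/486 = 0.0844 → 8.4 cM.

8.4 cM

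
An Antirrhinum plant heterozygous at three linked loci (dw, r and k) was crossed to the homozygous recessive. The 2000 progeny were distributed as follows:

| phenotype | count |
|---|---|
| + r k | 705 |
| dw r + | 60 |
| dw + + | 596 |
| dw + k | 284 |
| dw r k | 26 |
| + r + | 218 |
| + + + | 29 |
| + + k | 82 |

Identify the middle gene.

The two most frequent reciprocal classes, + r k and dw + +, are the parental types, so the F1 was + r k / dw + +.
The two rarest classes, dw r k and + + +, are the double crossovers. Comparing them with the parentals, only the dw allele has switched, so dw is the middle locus and the order is r – dw – k.

dw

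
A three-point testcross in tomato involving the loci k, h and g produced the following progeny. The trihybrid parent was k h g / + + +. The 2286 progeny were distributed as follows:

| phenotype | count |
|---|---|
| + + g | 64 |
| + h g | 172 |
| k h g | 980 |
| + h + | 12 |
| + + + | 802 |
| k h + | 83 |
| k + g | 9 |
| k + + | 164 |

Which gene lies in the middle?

The two rarest classes, k + g and + h +, are the double crossovers. Comparing them with the parentals, only the h allele has switched, so h is the middle locus and the order is g – h – k.

h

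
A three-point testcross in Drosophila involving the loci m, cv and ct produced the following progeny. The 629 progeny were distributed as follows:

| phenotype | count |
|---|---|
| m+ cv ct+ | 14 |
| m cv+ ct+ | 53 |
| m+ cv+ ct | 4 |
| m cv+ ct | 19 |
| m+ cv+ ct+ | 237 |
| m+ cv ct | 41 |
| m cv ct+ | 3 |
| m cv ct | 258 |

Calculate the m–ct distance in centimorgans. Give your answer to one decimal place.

The two most frequent reciprocal classes, m cv ct and m+ cv+ ct+, are the parental types, so the F1 was m cv ct / m+ cv+ ct+.
The two rarest classes, m cv ct+ and m+ cv+ ct, are the double crossovers. Comparing them with the parentals, only the ct allele has switched, so ct is the middle locus and the order is cv – ct – m.
Crossovers in the ct–m interval produce the single-crossover classes m+ cv ct and m cv+ ct+ (41 + 53 = 94) plus the double crossovers (7).
RF(ct–m) = (94 + 7) / 629 = 101/629 = 0.1606 → 16.1 centimorgans.

16.1 centimorgans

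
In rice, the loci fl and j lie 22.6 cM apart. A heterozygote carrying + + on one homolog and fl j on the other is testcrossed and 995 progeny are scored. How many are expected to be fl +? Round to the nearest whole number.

A map distance of 22.6 cM corresponds to a recombination frequency of 0.226.
The F1 is + + / fl j, so fl + is a recombinant gamete class with expected frequency r/2 = 0.226/2 = 0.1130.
Expected number = 0.1130 × 995 = 112.44 ≈ 112.

112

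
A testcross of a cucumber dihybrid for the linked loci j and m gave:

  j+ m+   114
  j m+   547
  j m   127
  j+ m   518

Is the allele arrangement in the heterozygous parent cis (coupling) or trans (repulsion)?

trans

The two most frequent classes are j+ m (518) and j m+ (547); these are the parental (non-recombinant) types.
So the F1 carried j+ m on one chromosome and j m+ on the other — the recessive alleles are on opposite chromosomes (trans / repulsion).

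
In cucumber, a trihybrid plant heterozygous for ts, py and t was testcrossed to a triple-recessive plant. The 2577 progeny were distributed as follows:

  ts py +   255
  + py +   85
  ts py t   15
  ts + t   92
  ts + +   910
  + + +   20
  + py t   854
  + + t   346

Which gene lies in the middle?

ts

The two most frequent reciprocal classes, ts + + and + py t, are the parental types, so the F1 was ts + + / + py t.
The two rarest classes, + + + and ts py t, are the double crossovers. Comparing them with the parentals, only the ts allele has switched, so ts is the middle locus and the order is py – ts – t.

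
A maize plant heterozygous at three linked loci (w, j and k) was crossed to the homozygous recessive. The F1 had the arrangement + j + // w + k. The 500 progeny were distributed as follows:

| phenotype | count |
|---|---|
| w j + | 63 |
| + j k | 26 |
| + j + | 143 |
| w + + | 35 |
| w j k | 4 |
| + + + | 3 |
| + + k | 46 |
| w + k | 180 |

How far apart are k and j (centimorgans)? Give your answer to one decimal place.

13.6 centimorgans

The two rarest classes, + + + and w j k, are the double crossovers. Comparing them with the parentals, only the j allele has switched, so j is the middle locus and the order is k – j – w.
Crossovers in the k–j interval produce the single-crossover classes + j k and w + + (26 + 35 = 61) plus the double crossovers (7).
RF(k–j) = (61 + 7) / 500 = 68/500 = 0.1360 → 13.6 centimorgans.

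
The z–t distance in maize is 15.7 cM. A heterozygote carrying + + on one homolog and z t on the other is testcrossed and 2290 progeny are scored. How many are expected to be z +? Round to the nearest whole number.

180

A map distance of 15.7 cM corresponds to a recombination frequency of 0.157.
The F1 is + + / z t, so z + is a recombinant gamete class with expected frequency r/2 = 0.157/2 = 0.0785.
Expected number = 0.0785 × 2290 = 179.77 ≈ 180.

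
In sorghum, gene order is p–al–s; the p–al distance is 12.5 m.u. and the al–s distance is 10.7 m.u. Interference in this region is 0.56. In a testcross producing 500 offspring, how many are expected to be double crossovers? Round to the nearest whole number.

3

Map distances give recombination frequencies of 0.125 and 0.107 for the two intervals.
With interference 0.56 (so coincidence = 0.44), expected double-crossover frequency = 0.125 × 0.107 × 0.44 = 0.00588.
Expected number = 0.00588 × 500 = 2.94 ≈ 3.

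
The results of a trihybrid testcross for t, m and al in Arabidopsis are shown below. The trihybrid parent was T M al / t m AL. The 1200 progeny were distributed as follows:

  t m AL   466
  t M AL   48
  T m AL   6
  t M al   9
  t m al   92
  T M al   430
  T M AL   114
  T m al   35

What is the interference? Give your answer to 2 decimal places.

0.17

The two rarest classes, t M al and T m AL, are the double crossovers. Comparing them with the parentals, only the t allele has switched, so t is the middle locus and the order is al – t – m.
al–t: (206 + 15)/1200 = 0.1842; t–m: (83 + 15)/1200 = 0.0817.
Expected DCO frequency = 0.1842 × 0.0817 ≈ 0.01505; observed = 15/1200 ≈ 0.01250.
Coefficient of coincidence = 0.01250/0.01505 ≈ 0.83; interference = 1 − 0.83 = 0.17.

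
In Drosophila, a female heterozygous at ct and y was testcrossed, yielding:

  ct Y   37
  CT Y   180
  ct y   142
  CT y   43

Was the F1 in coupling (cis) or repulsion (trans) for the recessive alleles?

cis

The two most frequent classes are CT Y (180) and ct y (142); these are the parental (non-recombinant) types.
So the F1 carried CT Y on one chromosome and ct y on the other — the recessive alleles are on the same chromosome (cis / coupling).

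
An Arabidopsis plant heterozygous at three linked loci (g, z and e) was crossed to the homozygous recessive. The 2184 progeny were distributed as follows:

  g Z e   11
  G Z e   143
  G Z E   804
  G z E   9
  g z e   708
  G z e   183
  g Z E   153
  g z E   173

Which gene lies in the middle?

The two most frequent reciprocal classes, G Z E and g z e, are the parental types, so the F1 was G Z E / g z e.
The two rarest classes, G z E and g Z e, are the double crossovers. Comparing them with the parentals, only the z allele has switched, so z is the middle locus and the order is g – z – e.

z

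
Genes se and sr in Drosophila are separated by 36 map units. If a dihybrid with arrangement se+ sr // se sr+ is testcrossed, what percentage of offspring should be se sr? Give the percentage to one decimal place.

18.0%

A map distance of 36 map units corresponds to a recombination frequency of 0.360.
The F1 is se+ sr / se sr+, so se sr is a recombinant gamete class with expected frequency r/2 = 0.360/2 = 0.1800.
That is 0.1800 = 18.0% of the progeny.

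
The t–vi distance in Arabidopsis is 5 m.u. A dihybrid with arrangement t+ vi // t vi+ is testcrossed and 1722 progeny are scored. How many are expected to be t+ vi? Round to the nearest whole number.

A map distance of 5 m.u. corresponds to a recombination frequency of 0.050.
The F1 is t+ vi / t vi+, so t+ vi is a parental gamete class with expected frequency (1 − r)/2 = 0.950/2 = 0.4750.
Expected number = 0.4750 × 1722 = 817.95 ≈ 818.

818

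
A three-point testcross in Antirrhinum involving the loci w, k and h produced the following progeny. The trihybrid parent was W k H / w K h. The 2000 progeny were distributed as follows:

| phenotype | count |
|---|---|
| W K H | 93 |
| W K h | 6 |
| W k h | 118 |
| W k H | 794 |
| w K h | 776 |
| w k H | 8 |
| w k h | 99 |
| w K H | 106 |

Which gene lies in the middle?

The two rarest classes, w k H and W K h, are the double crossovers. Comparing them with the parentals, only the w allele has switched, so w is the middle locus and the order is k – w – h.

w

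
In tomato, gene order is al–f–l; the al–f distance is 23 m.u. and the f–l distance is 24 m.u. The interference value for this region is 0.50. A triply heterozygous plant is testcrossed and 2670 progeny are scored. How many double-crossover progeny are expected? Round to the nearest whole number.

74

Map distances give recombination frequencies of 0.230 and 0.240 for the two intervals.
With interference 0.50 (so coincidence = 0.50), expected double-crossover frequency = 0.230 × 0.240 × 0.50 = 0.02760.
Expected number = 0.02760 × 2670 = 73.69 ≈ 74.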